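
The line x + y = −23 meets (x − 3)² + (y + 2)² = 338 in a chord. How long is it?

From the line, y = −x − 23. Substituting:
2x² + 36x + 112 = 0  ⟹  x² + 18x + 56 = 0
x = −4 or x = −14, giving (−4, −19) and (−14, −9).
|(−4, −19) − (−14, −9)| = √((10)² + (−10)²) = 10√2.

10√2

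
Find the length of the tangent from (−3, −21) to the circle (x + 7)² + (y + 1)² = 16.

The centre is (−7, −1) and r = 4. The square of the distance from P to the centre is 16 + 400 = 416.
By the tangent–radius right angle, tangent length = √(|PO|² − r²) = √400 = 20.

20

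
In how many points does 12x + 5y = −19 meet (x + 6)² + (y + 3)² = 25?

Substituting the line into the circle gives 169x² + 396x + 291 = 0.
Discriminant = (396)² − 4·169·(291) = −39900 < 0.
No real roots: the line does not meet the circle.

0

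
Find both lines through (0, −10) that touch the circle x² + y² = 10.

Write the tangent as mx − y + (−10 − m·(0)) = 0 and set its distance from the centre to √10:
(0m − (10))² = 10(m² + 1)
m² − 9 = 0, so m = 3 or m = −3.
With m = 3: 3x − y = 10. With m = −3: 3x + y = −10.

3x − y = 10 and 3x + y = −10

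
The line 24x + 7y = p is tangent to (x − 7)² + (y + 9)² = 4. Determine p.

p = 55 or p = 155

For a tangent, require d(centre, line) = r = 2.
|24·7 + 7·(−9) − p| / √625 = 2
|p − (105)| = 2·25, so p = 155 or p = 55.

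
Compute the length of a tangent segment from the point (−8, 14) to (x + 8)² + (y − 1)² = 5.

2√41

With centre O = (−8, 1), |OP|² = 169 and r² = 5.
By the tangent–radius right angle, tangent length = √(|PO|² − r²) = √164 = 2√41.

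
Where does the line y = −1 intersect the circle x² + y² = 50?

(−7, −1) and (7, −1)

Express y = −1 and substitute into the circle:
x² − 49 = 0
x = 7 or x = −7, giving (7, −1) and (−7, −1).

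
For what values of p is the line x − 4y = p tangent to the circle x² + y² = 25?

Tangency holds when the distance from the centre (0, 0) to the line equals the radius 5:
|1·0 − 4·0 − p| / √17 = 5
|p| = 5√17.

p = ±5√17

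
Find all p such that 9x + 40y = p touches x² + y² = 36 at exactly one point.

For a tangent, require d(centre, line) = r = 6.
|9·0 + 40·0 − p| / √1681 = 6
|p| = 6·41, so p = 246 or p = −246.

p = −246 or p = 246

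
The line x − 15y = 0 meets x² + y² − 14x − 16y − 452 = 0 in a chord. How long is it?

Substitute y = (x)/15:
226x² − 3390x − 101700 = 0  ⟹  x² − 15x − 450 = 0
x = 30 or x = −15, giving (30, 2) and (−15, −1).
|(30, 2) − (−15, −1)| = √((45)² + (3)²) = 3√226.

3√226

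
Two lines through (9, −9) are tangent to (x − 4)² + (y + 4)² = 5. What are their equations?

x + 2y = −9 and 2x + y = 9

Write the tangent as mx − y + (−9 − m·(9)) = 0 and set its distance from the centre to √5:
(−5m − (5))² = 5(m² + 1)
2m² + 5m + 2 = 0, so m = −1/2 or m = −2.
With m = −1/2: x + 2y = −9. With m = −2: 2x + y = 9.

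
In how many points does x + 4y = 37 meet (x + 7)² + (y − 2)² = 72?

Substituting the line into the circle gives 17x² + 166x + 473 = 0.
Discriminant = (166)² − 4·17·(473) = −4608 < 0.
No real roots: the line does not meet the circle.

0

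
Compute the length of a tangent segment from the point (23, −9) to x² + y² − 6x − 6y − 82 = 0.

2√111

The centre is (3, 3) and r = 10. The square of the distance from P to the centre is 400 + 144 = 544.
The tangent meets the radius at right angles, so tangent² = |PO|² − r² = 544 − 100 = 444.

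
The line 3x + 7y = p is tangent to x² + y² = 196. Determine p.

Tangency holds when the distance from the centre (0, 0) to the line equals the radius 14:
|3·0 + 7·0 − p| / √58 = 14
|p| = 14√58.

p = ±14√58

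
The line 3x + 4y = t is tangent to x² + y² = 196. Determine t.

For a tangent, require d(centre, line) = r = 14.
|3·0 + 4·0 − t| / √25 = 14
|t| = 14·5, so t = 70 or t = −70.

t = −70 or t = 70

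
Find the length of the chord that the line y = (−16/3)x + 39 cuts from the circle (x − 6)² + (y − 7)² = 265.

Centre (6, 7), r² = 265. Perpendicular distance d from centre to line = |0| / √265 = 0/√265.
Half the chord is √(r² − d²) = √(265), so the full chord is 2√265.

2√265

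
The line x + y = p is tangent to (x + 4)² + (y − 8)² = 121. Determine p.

For a tangent, require d(centre, line) = r = 11.
|1·(−4) + 1·8 − p| / √2 = 11
|p − (4)| = 11√2.

p = 4 ± 11√2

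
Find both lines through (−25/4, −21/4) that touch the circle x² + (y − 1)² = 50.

Write the tangent as mx − y + (−21/4 − m·(−25/4)) = 0 and set its distance from the centre to 5√2:
(25/4m − (25/4))² = 50(m² + 1)
7m² + 50m + 7 = 0, so m = −7 or m = −1/7.
With m = −7: 7x + y = −49. With m = −1/7: x + 7y = −43.

7x + y = −49 and x + 7y = −43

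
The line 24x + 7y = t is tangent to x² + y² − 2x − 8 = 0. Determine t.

t = −51 or t = 99

Tangency holds when the distance from the centre (1, 0) to the line equals the radius 3:
|24·1 + 7·0 − t| / √625 = 3
|t − (24)| = 3·25, so t = 99 or t = −51.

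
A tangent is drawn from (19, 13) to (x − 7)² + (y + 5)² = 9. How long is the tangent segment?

3√51

Centre (7, −5), r² = 9. |PO|² = (12)² + (18)² = 468.
By the tangent–radius right angle, tangent length = √(|PO|² − r²) = √459 = 3√51.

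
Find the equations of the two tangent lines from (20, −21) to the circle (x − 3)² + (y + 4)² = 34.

3x + 5y = −45 and 5x + 3y = 37

A line y − (−21) = m(x − (20)) is tangent when its distance from (3, −4) is √34:
[m·(−17) − (17)]² = 34(m² + 1)
15m² + 34m + 15 = 0, so m = −3/5 or m = −5/3.
With m = −3/5: 3x + 5y = −45. With m = −5/3: 5x + 3y = 37.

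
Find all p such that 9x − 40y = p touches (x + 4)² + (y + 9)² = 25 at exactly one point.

Tangency holds when the distance from the centre (−4, −9) to the line equals the radius 5:
|9·(−4) − 40·(−9) − p| / √1681 = 5
|p − (324)| = 5·41, so p = 529 or p = 119.

p = 119 or p = 529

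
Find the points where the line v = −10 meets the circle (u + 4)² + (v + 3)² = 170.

From the line, v = −10. Substituting:
u² + 8u − 105 = 0
u = 7 or u = −15, giving (7, −10) and (−15, −10).

(−15, −10) and (7, −10)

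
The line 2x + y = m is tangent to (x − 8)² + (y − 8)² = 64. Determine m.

Tangency holds when the distance from the centre (8, 8) to the line equals the radius 8:
|2·8 + 1·8 − m| / √5 = 8
|m − (24)| = 8√5.

m = 24 ± 8√5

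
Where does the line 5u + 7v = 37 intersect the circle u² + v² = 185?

Express v = (37 − 5u)/7 and substitute into the circle:
74u² − 370u − 7696 = 0  ⟹  u² − 5u − 104 = 0
u = 13 or u = −8, giving (13, −4) and (−8, 11).

(−8, 11) and (13, −4)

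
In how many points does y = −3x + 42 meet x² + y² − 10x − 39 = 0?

0

d² = (3·5 + 1·0 − (42))²/10 = 729/10; r² = 64.
Since d² > r², the line lies outside the circle.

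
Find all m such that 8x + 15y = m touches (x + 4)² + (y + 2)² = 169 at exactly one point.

The line touches the circle iff its distance from (−4, −2) is 13:
|8·(−4) + 15·(−2) − m| / √289 = 13
|m − (−62)| = 13·17, so m = 159 or m = −283.

m = −283 or m = 159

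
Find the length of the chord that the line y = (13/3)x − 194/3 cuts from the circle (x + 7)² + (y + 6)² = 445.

Express y = (−194 + 13x)/3 and substitute into the circle:
178x² − 4450x + 27412 = 0  ⟹  x² − 25x + 154 = 0
x = 14 or x = 11, giving (14, −4) and (11, −17).
Chord length = distance between (14, −4) and (11, −17) = √178 = √178.

√178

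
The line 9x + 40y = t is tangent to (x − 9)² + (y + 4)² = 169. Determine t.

The line touches the circle iff its distance from (9, −4) is 13:
|9·9 + 40·(−4) − t| / √1681 = 13
|t − (−79)| = 13·41, so t = 454 or t = −612.

t = −612 or t = 454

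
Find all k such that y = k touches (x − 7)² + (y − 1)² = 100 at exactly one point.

For a tangent, require d(centre, line) = r = 10.
|0·7 + 1·1 − k| / √1 = 10
|k − (1)| = 10, so k = 11 or k = −9.

k = −9 or k = 11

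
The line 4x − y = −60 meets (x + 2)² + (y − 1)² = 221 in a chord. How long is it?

4√17

Centre (−2, 1), r² = 221. Perpendicular distance d from centre to line = |51| / √17 = 51/√17.
Half the chord is √(r² − d²) = √(68), so the full chord is 4√17.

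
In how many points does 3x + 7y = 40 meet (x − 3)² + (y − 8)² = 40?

d² = (3·3 + 7·8 − (40))²/58 = 625/58; r² = 40.
Since d² < r², the line cuts the circle twice.

2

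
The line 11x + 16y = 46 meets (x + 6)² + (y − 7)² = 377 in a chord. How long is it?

Express y = (46 − 11x)/16 and substitute into the circle:
377x² + 4524x − 82940 = 0  ⟹  x² + 12x − 220 = 0
x = 10 or x = −22, giving (10, −4) and (−22, 18).
|(10, −4) − (−22, 18)| = √((32)² + (−22)²) = 2√377.

2√377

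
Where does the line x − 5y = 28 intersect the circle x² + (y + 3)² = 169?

Express y = (−28 + x)/5 and substitute into the circle:
26x² − 26x − 4056 = 0  ⟹  x² − x − 156 = 0
x = 13 or x = −12, giving (13, −3) and (−12, −8).

(−12, −8) and (13, −3)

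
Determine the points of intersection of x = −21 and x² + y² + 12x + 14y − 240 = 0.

(−21, −17) and (−21, 3)

The line gives x = −21. Substituting into the circle:
y² + 14y − 51 = 0
y = 3 or y = −17, giving (−21, 3) and (−21, −17).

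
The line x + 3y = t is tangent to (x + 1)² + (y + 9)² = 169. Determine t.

The line touches the circle iff its distance from (−1, −9) is 13:
|1·(−1) + 3·(−9) − t| / √10 = 13
|t − (−28)| = 13√10.

t = −28 ± 13√10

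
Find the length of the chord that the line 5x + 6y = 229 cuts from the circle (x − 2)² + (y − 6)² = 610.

2√61

From the line, y = (229 − 5x)/6. Substituting:
61x² − 2074x + 15433 = 0  ⟹  x² − 34x + 253 = 0
x = 23 or x = 11, giving (23, 19) and (11, 29).
|(23, 19) − (11, 29)| = √((12)² + (−10)²) = 2√61.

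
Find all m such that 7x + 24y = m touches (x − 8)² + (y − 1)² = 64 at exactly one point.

m = −120 or m = 280

Tangency holds when the distance from the centre (8, 1) to the line equals the radius 8:
|7·8 + 24·1 − m| / √625 = 8
|m − (80)| = 8·25, so m = 280 or m = −120.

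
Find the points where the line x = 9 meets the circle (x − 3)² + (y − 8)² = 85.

The line gives x = 9. Substituting into the circle:
y² − 16y + 15 = 0
y = 15 or y = 1, giving (9, 15) and (9, 1).

(9, 1) and (9, 15)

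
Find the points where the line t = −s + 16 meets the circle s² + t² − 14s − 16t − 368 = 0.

Express t = −s + 16 and substitute into the circle:
2s² − 30s − 368 = 0  ⟹  s² − 15s − 184 = 0
s = 23 or s = −8, giving (23, −7) and (−8, 24).

(−8, 24) and (23, −7)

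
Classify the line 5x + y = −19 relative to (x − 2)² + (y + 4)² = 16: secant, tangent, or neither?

neither

d² = (5·2 + 1·(−4) − (−19))²/26 = 625/26; r² = 16.
Since d² > r², the line lies outside the circle.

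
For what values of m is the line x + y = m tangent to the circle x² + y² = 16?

For a tangent, require d(centre, line) = r = 4.
|1·0 + 1·0 − m| / √2 = 4
|m| = 4√2.

m = ±4√2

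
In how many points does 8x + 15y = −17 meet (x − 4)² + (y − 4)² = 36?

0

Substituting the line into the circle gives 289x² − 568x + 1429 = 0.
Discriminant = (−568)² − 4·289·(1429) = −1329300 < 0.
No real roots: the line does not meet the circle.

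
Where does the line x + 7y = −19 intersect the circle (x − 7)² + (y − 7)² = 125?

(2, −3) and (9, −4)

Substitute y = (−19 − x)/7:
50x² − 550x + 900 = 0  ⟹  x² − 11x + 18 = 0
x = 9 or x = 2, giving (9, −4) and (2, −3).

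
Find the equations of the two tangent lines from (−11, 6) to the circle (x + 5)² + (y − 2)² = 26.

Write the tangent as mx − y + (6 − m·(−11)) = 0 and set its distance from the centre to √26:
[m·(6) − (−4)]² = 26(m² + 1)
5m² + 24m − 5 = 0, so m = 1/5 or m = −5.
With m = 1/5: x − 5y = −41. With m = −5: 5x + y = −49.

x − 5y = −41 and 5x + y = −49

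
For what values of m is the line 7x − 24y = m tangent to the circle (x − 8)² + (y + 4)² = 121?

The line touches the circle iff its distance from (8, −4) is 11:
|7·8 − 24·(−4) − m| / √625 = 11
|m − (152)| = 11·25, so m = 427 or m = −123.

m = −123 or m = 427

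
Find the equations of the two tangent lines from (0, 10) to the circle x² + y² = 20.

Let a tangent through (0, 10) have slope m. Its distance from (0, 0) must equal 2√5:
(0m − (−10))² = 20(m² + 1)
m² − 4 = 0, so m = 2 or m = −2.
With m = 2: 2x − y = −10. With m = −2: 2x + y = 10.

2x − y = −10 and 2x + y = 10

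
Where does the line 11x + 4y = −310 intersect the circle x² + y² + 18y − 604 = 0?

(−26, −6) and (−18, −28)

From the line, y = (−310 − 11x)/4. Substituting:
137x² + 6028x + 64116 = 0  ⟹  x² + 44x + 468 = 0
x = −18 or x = −26, giving (−18, −28) and (−26, −6).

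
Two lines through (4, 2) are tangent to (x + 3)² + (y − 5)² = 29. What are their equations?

2x − 5y = −2 and 5x + 2y = 24

A line y − (2) = m(x − (4)) is tangent when its distance from (−3, 5) is √29:
[m·(−7) − (3)]² = 29(m² + 1)
10m² + 21m − 10 = 0, so m = 2/5 or m = −5/2.
With m = 2/5: 2x − 5y = −2. With m = −5/2: 5x + 2y = 24.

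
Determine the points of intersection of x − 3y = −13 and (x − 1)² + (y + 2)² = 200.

Substitute y = (13 + x)/3:
10x² + 20x − 1430 = 0  ⟹  x² + 2x − 143 = 0
x = 11 or x = −13, giving (11, 8) and (−13, 0).

(−13, 0) and (11, 8)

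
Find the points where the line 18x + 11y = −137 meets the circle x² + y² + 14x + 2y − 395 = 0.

Express y = (−137 − 18x)/11 and substitute into the circle:
445x² + 6230x − 32040 = 0  ⟹  x² + 14x − 72 = 0
x = 4 or x = −18, giving (4, −19) and (−18, 17).

(−18, 17) and (4, −19)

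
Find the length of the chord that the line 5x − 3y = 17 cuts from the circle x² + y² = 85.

From the line, y = (−17 + 5x)/3. Substituting:
34x² − 170x − 476 = 0  ⟹  x² − 5x − 14 = 0
x = 7 or x = −2, giving (7, 6) and (−2, −9).
|(7, 6) − (−2, −9)| = √((9)² + (15)²) = 3√34.

3√34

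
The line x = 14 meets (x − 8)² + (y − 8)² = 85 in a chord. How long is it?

14

The distance from (8, 8) to the line is 6, and r² = 85.
Half the chord is √(r² − d²) = √(49), so the full chord is 14.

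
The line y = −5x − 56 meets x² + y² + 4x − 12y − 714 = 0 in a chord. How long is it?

10√26

Centre (−2, 6), r² = 754. Perpendicular distance d from centre to line = |52| / √26 = 52/√26.
Half the chord is √(r² − d²) = √(650), so the full chord is 10√26.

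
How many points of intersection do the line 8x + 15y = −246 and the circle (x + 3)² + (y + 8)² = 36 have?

Substituting the line into the circle gives 289x² + 3366x + 9801 = 0.
Discriminant = (3366)² − 4·289·(9801) = 0.
A repeated root: the line is tangent.

1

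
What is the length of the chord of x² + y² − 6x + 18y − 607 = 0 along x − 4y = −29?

10√17

Express y = (29 + x)/4 and substitute into the circle:
17x² + 34x − 6783 = 0  ⟹  x² + 2x − 399 = 0
x = 19 or x = −21, giving (19, 12) and (−21, 2).
|(19, 12) − (−21, 2)| = √((40)² + (10)²) = 10√17.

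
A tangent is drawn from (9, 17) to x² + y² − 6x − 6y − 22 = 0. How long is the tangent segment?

The centre is (3, 3) and r = 2√10. The square of the distance from P to the centre is 36 + 196 = 232.
Power of the point: PT² = |PO|² − r² = 192, so PT = 8√3.

8√3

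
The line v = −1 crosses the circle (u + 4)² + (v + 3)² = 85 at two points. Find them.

(−13, −1) and (5, −1)

From the line, v = −1. Substituting:
u² + 8u − 65 = 0
u = 5 or u = −13, giving (5, −1) and (−13, −1).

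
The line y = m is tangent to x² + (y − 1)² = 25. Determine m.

The line touches the circle iff its distance from (0, 1) is 5:
|0·0 + 1·1 − m| / √1 = 5
|m − (1)| = 5, so m = 6 or m = −4.

m = −4 or m = 6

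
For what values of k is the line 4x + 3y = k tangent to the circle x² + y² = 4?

k = −10 or k = 10

The line touches the circle iff its distance from (0, 0) is 2:
|4·0 + 3·0 − k| / √25 = 2
|k| = 2·5, so k = 10 or k = −10.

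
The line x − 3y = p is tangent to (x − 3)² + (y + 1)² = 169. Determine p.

For a tangent, require d(centre, line) = r = 13.
|1·3 − 3·(−1) − p| / √10 = 13
|p − (6)| = 13√10.

p = 6 ± 13√10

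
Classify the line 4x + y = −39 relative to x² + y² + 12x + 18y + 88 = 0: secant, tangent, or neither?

secant

Substituting the line into the circle gives 17x² + 252x + 907 = 0.
Δ = 63504 − 61676 = 1828.
Two real roots: the line is a secant.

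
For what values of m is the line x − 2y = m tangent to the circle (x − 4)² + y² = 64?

m = 4 ± 8√5

Tangency holds when the distance from the centre (4, 0) to the line equals the radius 8:
|1·4 − 2·0 − m| / √5 = 8
|m − (4)| = 8√5.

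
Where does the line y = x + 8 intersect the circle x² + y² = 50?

(−7, 1) and (−1, 7)

Substitute y = x + 8:
2x² + 16x + 14 = 0  ⟹  x² + 8x + 7 = 0
x = −1 or x = −7, giving (−1, 7) and (−7, 1).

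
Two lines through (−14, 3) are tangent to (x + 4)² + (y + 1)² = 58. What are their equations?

A line y − (3) = m(x − (−14)) is tangent when its distance from (−4, −1) is √58:
[m·(10) − (−4)]² = 58(m² + 1)
21m² + 40m − 21 = 0, so m = 3/7 or m = −7/3.
With m = 3/7: 3x − 7y = −63. With m = −7/3: 7x + 3y = −89.

3x − 7y = −63 and 7x + 3y = −89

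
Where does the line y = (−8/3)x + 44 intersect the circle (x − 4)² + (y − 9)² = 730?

Substitute y = (132 − 8x)/3:
73x² − 1752x + 4599 = 0  ⟹  x² − 24x + 63 = 0
x = 21 or x = 3, giving (21, −12) and (3, 36).

(3, 36) and (21, −12)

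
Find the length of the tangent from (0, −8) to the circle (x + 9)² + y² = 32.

The centre is (−9, 0) and r = 4√2. The square of the distance from P to the centre is 81 + 64 = 145.
By the tangent–radius right angle, tangent length = √(|PO|² − r²) = √113.

√113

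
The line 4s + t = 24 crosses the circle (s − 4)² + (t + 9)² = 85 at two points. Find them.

From the line, t = −4s + 24. Substituting:
17s² − 272s + 1020 = 0  ⟹  s² − 16s + 60 = 0
s = 10 or s = 6, giving (10, −16) and (6, 0).

(6, 0) and (10, −16)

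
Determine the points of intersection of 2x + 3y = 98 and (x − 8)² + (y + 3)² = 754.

(13, 24) and (31, 12)

Substitute y = (98 − 2x)/3:
13x² − 572x + 5239 = 0  ⟹  x² − 44x + 403 = 0
x = 31 or x = 13, giving (31, 12) and (13, 24).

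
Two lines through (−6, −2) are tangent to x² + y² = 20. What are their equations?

x + 2y = −10 and 2x − y = −10

Let a tangent through (−6, −2) have slope m. Its distance from (0, 0) must equal 2√5:
(6m − (2))² = 20(m² + 1)
2m² − 3m − 2 = 0, so m = −1/2 or m = 2.
Through (−6, −2) these give x + 2y = −10 and 2x − y = −10.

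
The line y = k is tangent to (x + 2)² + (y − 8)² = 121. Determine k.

k = −3 or k = 19

For a tangent, require d(centre, line) = r = 11.
|0·(−2) + 1·8 − k| / √1 = 11
|k − (8)| = 11, so k = 19 or k = −3.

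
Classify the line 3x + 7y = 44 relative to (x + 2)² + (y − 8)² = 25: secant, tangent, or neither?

Substituting the line into the circle gives 58x² + 268x − 885 = 0.
Discriminant = (268)² − 4·58·(−885) = 277144 > 0.
Two real roots: the line is a secant.

secant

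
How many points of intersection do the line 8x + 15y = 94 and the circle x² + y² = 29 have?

Centre (0, 0), r² = 29. Distance² from centre to line = (−94)²/289 = 8836/289.
Since d² > r², the line lies outside the circle.

0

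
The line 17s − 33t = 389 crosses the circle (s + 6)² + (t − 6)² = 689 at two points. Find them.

From the line, t = (−389 + 17s)/33. Substituting:
1378s² − 6890s − 366548 = 0  ⟹  s² − 5s − 266 = 0
s = 19 or s = −14, giving (19, −2) and (−14, −19).

(−14, −19) and (19, −2)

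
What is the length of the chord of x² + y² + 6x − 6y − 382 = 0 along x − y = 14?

The distance from (−3, 3) to the line is 20/√2, and r² = 400.
Chord = 2√(r² − d²) = 2·√(200) = 20√2.

20√2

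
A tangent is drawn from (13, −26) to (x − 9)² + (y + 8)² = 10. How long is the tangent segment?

√330

The centre is (9, −8) and r = √10. The square of the distance from P to the centre is 16 + 324 = 340.
Power of the point: PT² = |PO|² − r² = 330, so PT = √330.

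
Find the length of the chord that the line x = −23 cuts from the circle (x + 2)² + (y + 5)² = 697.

The distance from (−2, −5) to the line is 21, and r² = 697.
Half the chord is √(r² − d²) = √(256), so the full chord is 32.

32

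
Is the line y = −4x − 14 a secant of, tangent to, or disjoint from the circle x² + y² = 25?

secant

Centre (0, 0), r² = 25. Distance² from centre to line = (14)²/17 = 196/17.
Since d² < r², the line cuts the circle twice.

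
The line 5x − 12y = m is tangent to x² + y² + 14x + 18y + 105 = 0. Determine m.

m = 8 or m = 138

For a tangent, require d(centre, line) = r = 5.
|5·(−7) − 12·(−9) − m| / √169 = 5
|m − (73)| = 5·13, so m = 138 or m = 8.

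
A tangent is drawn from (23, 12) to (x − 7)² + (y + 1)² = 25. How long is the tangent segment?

With centre O = (7, −1), |OP|² = 425 and r² = 25.
Power of the point: PT² = |PO|² − r² = 400, so PT = 20.

20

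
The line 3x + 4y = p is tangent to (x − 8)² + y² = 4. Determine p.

p = 14 or p = 34

The line touches the circle iff its distance from (8, 0) is 2:
|3·8 + 4·0 − p| / √25 = 2
|p − (24)| = 2·5, so p = 34 or p = 14.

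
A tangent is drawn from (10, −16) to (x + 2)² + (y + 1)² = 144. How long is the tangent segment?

Centre (−2, −1), r² = 144. |PO|² = (12)² + (−15)² = 369.
Power of the point: PT² = |PO|² − r² = 225, so PT = 15.

15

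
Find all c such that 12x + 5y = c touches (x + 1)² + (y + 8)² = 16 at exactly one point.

Tangency holds when the distance from the centre (−1, −8) to the line equals the radius 4:
|12·(−1) + 5·(−8) − c| / √169 = 4
|c − (−52)| = 4·13, so c = 0 or c = −104.

c = −104 or c = 0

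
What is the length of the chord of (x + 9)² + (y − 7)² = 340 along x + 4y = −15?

The distance from (−9, 7) to the line is 34/√17, and r² = 340.
Chord = 2√(r² − d²) = 2·√(272) = 8√17.

8√17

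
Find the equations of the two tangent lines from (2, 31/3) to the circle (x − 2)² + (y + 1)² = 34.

Let a tangent through (2, 31/3) have slope m. Its distance from (2, −1) must equal √34:
(0m − (−34/3))² = 34(m² + 1)
9m² − 25 = 0, so m = −5/3 or m = 5/3.
With m = −5/3: 5x + 3y = 41. With m = 5/3: 5x − 3y = −21.

5x + 3y = 41 and 5x − 3y = −21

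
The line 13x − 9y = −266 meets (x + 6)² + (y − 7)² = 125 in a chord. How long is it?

The distance from (−6, 7) to the line is 125/√250, and r² = 125.
Chord = 2√(r² − d²) = 2·√(125/2) = 5√10.

5√10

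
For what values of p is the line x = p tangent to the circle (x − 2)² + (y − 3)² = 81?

p = −7 or p = 11

Tangency holds when the distance from the centre (2, 3) to the line equals the radius 9:
|1·2 + 0·3 − p| / √1 = 9
|p − (2)| = 9, so p = 11 or p = −7.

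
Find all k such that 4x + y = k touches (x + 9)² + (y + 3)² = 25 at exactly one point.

For a tangent, require d(centre, line) = r = 5.
|4·(−9) + 1·(−3) − k| / √17 = 5
|k − (−39)| = 5√17.

k = −39 ± 5√17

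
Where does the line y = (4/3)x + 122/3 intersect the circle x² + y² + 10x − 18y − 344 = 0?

(−26, 6) and (−8, 30)

Express y = (122 + 4x)/3 and substitute into the circle:
25x² + 850x + 5200 = 0  ⟹  x² + 34x + 208 = 0
x = −8 or x = −26, giving (−8, 30) and (−26, 6).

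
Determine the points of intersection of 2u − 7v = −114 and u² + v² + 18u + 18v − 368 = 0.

From the line, v = (114 + 2u)/7. Substituting:
53u² + 1590u + 9328 = 0  ⟹  u² + 30u + 176 = 0
u = −8 or u = −22, giving (−8, 14) and (−22, 10).

(−22, 10) and (−8, 14)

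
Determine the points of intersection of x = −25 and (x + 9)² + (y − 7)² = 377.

The line gives x = −25. Substituting into the circle:
y² − 14y − 72 = 0
y = 18 or y = −4, giving (−25, 18) and (−25, −4).

(−25, −4) and (−25, 18)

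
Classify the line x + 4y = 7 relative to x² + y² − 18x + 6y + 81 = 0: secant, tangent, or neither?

secant

Substituting the line into the circle gives 17x² − 326x + 1513 = 0.
Discriminant = (−326)² − 4·17·(1513) = 3392 > 0.
Two real roots: the line is a secant.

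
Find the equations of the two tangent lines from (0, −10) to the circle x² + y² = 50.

Write the tangent as mx − y + (−10 − m·(0)) = 0 and set its distance from the centre to 5√2:
[m·(0) − (10)]² = 50(m² + 1)
m² − 1 = 0, so m = 1 or m = −1.
Through (0, −10) these give x − y = 10 and x + y = −10.

x − y = 10 and x + y = −10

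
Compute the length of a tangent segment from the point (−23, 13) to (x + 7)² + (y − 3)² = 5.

3√39

With centre O = (−7, 3), |OP|² = 356 and r² = 5.
The tangent meets the radius at right angles, so tangent² = |PO|² − r² = 356 − 5 = 351.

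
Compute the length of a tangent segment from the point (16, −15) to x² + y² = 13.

Centre (0, 0), r² = 13. |PO|² = (16)² + (−15)² = 481.
By the tangent–radius right angle, tangent length = √(|PO|² − r²) = √468 = 6√13.

6√13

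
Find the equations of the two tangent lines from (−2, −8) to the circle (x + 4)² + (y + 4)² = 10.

Let a tangent through (−2, −8) have slope m. Its distance from (−4, −4) must equal √10:
(−2m − (4))² = 10(m² + 1)
3m² − 8m − 3 = 0, so m = 3 or m = −1/3.
Through (−2, −8) these give 3x − y = 2 and x + 3y = −26.

3x − y = 2 and x + 3y = −26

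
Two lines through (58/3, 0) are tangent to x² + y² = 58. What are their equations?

Let a tangent through (58/3, 0) have slope m. Its distance from (0, 0) must equal √58:
[m·(−58/3) − (0)]² = 58(m² + 1)
49m² − 9 = 0, so m = 3/7 or m = −3/7.
Through (58/3, 0) these give 3x − 7y = 58 and 3x + 7y = 58.

3x − 7y = 58 and 3x + 7y = 58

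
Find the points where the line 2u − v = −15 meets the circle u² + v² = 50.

(−7, 1) and (−5, 5)

From the line, v = 2u + 15. Substituting:
5u² + 60u + 175 = 0  ⟹  u² + 12u + 35 = 0
u = −5 or u = −7, giving (−5, 5) and (−7, 1).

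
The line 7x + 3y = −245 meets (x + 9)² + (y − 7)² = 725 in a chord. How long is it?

Centre (−9, 7), r² = 725. Perpendicular distance d from centre to line = |203| / √58 = 203/√58.
Half the chord is √(r² − d²) = √(29/2), so the full chord is √58.

√58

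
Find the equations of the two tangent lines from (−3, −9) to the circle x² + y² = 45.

x − 2y = 15 and 2x + y = −15

A line y − (−9) = m(x − (−3)) is tangent when its distance from (0, 0) is 3√5:
(3m − (9))² = 45(m² + 1)
2m² + 3m − 2 = 0, so m = 1/2 or m = −2.
Through (−3, −9) these give x − 2y = 15 and 2x + y = −15.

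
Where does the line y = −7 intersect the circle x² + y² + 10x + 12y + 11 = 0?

Express y = −7 and substitute into the circle:
x² + 10x − 24 = 0
x = 2 or x = −12, giving (2, −7) and (−12, −7).

(−12, −7) and (2, −7)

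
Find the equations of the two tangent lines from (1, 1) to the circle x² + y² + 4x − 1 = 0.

A line y − (1) = m(x − (1)) is tangent when its distance from (−2, 0) is √5:
(−3m − (−1))² = 5(m² + 1)
2m² − 3m − 2 = 0, so m = −1/2 or m = 2.
With m = −1/2: x + 2y = 3. With m = 2: 2x − y = 1.

x + 2y = 3 and 2x − y = 1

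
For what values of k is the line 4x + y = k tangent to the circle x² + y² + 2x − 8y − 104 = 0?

k = ±11√17

For a tangent, require d(centre, line) = r = 11.
|4·(−1) + 1·4 − k| / √17 = 11
|k| = 11√17.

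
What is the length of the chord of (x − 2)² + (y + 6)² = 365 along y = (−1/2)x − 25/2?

16√5

Express y = (−25 − x)/2 and substitute into the circle:
5x² + 10x − 1275 = 0  ⟹  x² + 2x − 255 = 0
x = 15 or x = −17, giving (15, −20) and (−17, −4).
Chord length = distance between (15, −20) and (−17, −4) = √1280 = 16√5.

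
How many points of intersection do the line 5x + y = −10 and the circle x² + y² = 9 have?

Substituting the line into the circle gives 26x² + 100x + 91 = 0.
Δ = 10000 − 9464 = 536.
Two real roots: the line is a secant.

2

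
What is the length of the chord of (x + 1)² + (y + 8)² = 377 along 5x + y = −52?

From the line, y = −5x − 52. Substituting:
26x² + 442x + 1560 = 0  ⟹  x² + 17x + 60 = 0
x = −5 or x = −12, giving (−5, −27) and (−12, 8).
Chord length = distance between (−5, −27) and (−12, 8) = √1274 = 7√26.

7√26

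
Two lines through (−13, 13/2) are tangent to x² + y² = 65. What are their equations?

7x + 4y = −65 and x − 8y = −65

Let a tangent through (−13, 13/2) have slope m. Its distance from (0, 0) must equal √65:
(13m − (−13/2))² = 65(m² + 1)
32m² + 52m − 7 = 0, so m = −7/4 or m = 1/8.
With m = −7/4: 7x + 4y = −65. With m = 1/8: x − 8y = −65.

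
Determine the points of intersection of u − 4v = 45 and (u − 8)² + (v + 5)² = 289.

(−7, −13) and (25, −5)

From the line, v = (−45 + u)/4. Substituting:
17u² − 306u − 2975 = 0  ⟹  u² − 18u − 175 = 0
u = 25 or u = −7, giving (25, −5) and (−7, −13).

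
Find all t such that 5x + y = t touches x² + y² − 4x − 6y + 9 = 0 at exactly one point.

The line touches the circle iff its distance from (2, 3) is 2:
|5·2 + 1·3 − t| / √26 = 2
|t − (13)| = 2√26.

t = 13 ± 2√26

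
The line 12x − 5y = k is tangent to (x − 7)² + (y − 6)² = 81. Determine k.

Tangency holds when the distance from the centre (7, 6) to the line equals the radius 9:
|12·7 − 5·6 − k| / √169 = 9
|k − (54)| = 9·13, so k = 171 or k = −63.

k = −63 or k = 171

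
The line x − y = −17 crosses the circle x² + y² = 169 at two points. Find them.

Substitute y = x + 17:
2x² + 34x + 120 = 0  ⟹  x² + 17x + 60 = 0
x = −5 or x = −12, giving (−5, 12) and (−12, 5).

(−12, 5) and (−5, 12)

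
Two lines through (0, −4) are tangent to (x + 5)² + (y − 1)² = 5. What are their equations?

A line y − (−4) = m(x − (0)) is tangent when its distance from (−5, 1) is √5:
[m·(−5) − (5)]² = 5(m² + 1)
2m² + 5m + 2 = 0, so m = −2 or m = −1/2.
With m = −2: 2x + y = −4. With m = −1/2: x + 2y = −8.

2x + y = −4 and x + 2y = −8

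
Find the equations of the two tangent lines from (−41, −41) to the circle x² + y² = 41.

Write the tangent as mx − y + (−41 − m·(−41)) = 0 and set its distance from the centre to √41:
(41m − (41))² = 41(m² + 1)
20m² − 41m + 20 = 0, so m = 4/5 or m = 5/4.
With m = 4/5: 4x − 5y = 41. With m = 5/4: 5x − 4y = −41.

4x − 5y = 41 and 5x − 4y = −41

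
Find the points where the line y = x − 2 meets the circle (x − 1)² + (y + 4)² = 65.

Express y = x − 2 and substitute into the circle:
2x² + 2x − 60 = 0  ⟹  x² + x − 30 = 0
x = 5 or x = −6, giving (5, 3) and (−6, −8).

(−6, −8) and (5, 3)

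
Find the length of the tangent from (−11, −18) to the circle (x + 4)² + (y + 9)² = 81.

7

With centre O = (−4, −9), |OP|² = 130 and r² = 81.
The tangent meets the radius at right angles, so tangent² = |PO|² − r² = 130 − 81 = 49.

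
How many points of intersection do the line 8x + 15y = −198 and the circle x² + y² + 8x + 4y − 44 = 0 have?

1

Centre (−4, −2), r² = 64. Distance² from centre to line = (136)²/289 = 64.
Since d² = r², the line is tangent.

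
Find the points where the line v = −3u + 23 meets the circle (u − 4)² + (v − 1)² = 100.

(4, 11) and (10, −7)

From the line, v = −3u + 23. Substituting:
10u² − 140u + 400 = 0  ⟹  u² − 14u + 40 = 0
u = 10 or u = 4, giving (10, −7) and (4, 11).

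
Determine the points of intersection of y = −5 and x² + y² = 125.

(−10, −5) and (10, −5)

Express y = −5 and substitute into the circle:
x² − 100 = 0
x = 10 or x = −10, giving (10, −5) and (−10, −5).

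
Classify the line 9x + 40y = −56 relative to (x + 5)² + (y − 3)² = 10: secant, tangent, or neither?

Substituting the line into the circle gives 1681x² + 19168x + 54976 = 0.
Δ = 367412224 − 369658624 = −2246400.
No real roots: the line does not meet the circle.

neither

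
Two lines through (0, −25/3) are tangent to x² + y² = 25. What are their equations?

A line y − (−25/3) = m(x − (0)) is tangent when its distance from (0, 0) is 5:
(0m − (25/3))² = 25(m² + 1)
9m² − 16 = 0, so m = 4/3 or m = −4/3.
Through (0, −25/3) these give 4x − 3y = 25 and 4x + 3y = −25.

4x − 3y = 25 and 4x + 3y = −25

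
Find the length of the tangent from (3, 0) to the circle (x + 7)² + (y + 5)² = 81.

With centre O = (−7, −5), |OP|² = 125 and r² = 81.
By the tangent–radius right angle, tangent length = √(|PO|² − r²) = √44 = 2√11.

2√11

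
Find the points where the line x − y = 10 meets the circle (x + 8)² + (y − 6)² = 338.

Substitute y = x − 10:
2x² − 16x − 18 = 0  ⟹  x² − 8x − 9 = 0
x = 9 or x = −1, giving (9, −1) and (−1, −11).

(−1, −11) and (9, −1)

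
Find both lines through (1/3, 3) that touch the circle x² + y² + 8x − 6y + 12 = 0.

Write the tangent as mx − y + (3 − m·(1/3)) = 0 and set its distance from the centre to √13:
(−13/3m − (0))² = 13(m² + 1)
4m² − 9 = 0, so m = −3/2 or m = 3/2.
Through (1/3, 3) these give 3x + 2y = 7 and 3x − 2y = −5.

3x + 2y = 7 and 3x − 2y = −5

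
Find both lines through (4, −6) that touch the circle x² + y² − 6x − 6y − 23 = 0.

4x + 5y = −14 and 5x − 4y = 44

Write the tangent as mx − y + (−6 − m·(4)) = 0 and set its distance from the centre to √41:
(−1m − (9))² = 41(m² + 1)
20m² − 9m − 20 = 0, so m = −4/5 or m = 5/4.
Through (4, −6) these give 4x + 5y = −14 and 5x − 4y = 44.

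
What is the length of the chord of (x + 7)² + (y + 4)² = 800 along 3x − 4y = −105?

40

Centre (−7, −4), r² = 800. Perpendicular distance d from centre to line = |100| / √25 = 100/√25.
Chord = 2√(r² − d²) = 2·√(400) = 40.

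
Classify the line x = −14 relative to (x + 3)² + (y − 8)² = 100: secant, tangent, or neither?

neither

Centre (−3, 8), r² = 100. Distance² from centre to line = (11)² = 121.
Since d² > r², the line lies outside the circle.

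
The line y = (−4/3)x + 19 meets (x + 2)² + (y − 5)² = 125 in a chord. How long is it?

10

The distance from (−2, 5) to the line is 50/√25, and r² = 125.
Chord = 2√(r² − d²) = 2·√(25) = 10.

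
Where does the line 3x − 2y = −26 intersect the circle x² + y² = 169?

Substitute y = (26 + 3x)/2:
13x² + 156x = 0  ⟹  x² + 12x = 0
x = 0 or x = −12, giving (0, 13) and (−12, −5).

(−12, −5) and (0, 13)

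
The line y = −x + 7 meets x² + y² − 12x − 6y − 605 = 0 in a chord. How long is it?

Centre (6, 3), r² = 650. Perpendicular distance d from centre to line = |2| / √2 = 2/√2.
Half the chord is √(r² − d²) = √(648), so the full chord is 36√2.

36√2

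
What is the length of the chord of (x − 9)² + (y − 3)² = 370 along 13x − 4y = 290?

Centre (9, 3), r² = 370. Perpendicular distance d from centre to line = |−185| / √185 = 185/√185.
Half the chord is √(r² − d²) = √(185), so the full chord is 2√185.

2√185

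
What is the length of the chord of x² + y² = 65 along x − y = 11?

From the line, y = x − 11. Substituting:
2x² − 22x + 56 = 0  ⟹  x² − 11x + 28 = 0
x = 7 or x = 4, giving (7, −4) and (4, −7).
|(7, −4) − (4, −7)| = √((3)² + (3)²) = 3√2.

3√2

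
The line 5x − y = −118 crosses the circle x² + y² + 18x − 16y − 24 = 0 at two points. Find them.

Substitute y = 5x + 118:
26x² + 1118x + 12012 = 0  ⟹  x² + 43x + 462 = 0
x = −21 or x = −22, giving (−21, 13) and (−22, 8).

(−22, 8) and (−21, 13)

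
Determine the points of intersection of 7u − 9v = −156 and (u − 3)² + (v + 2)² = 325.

(−12, 8) and (−3, 15)

From the line, v = (156 + 7u)/9. Substituting:
130u² + 1950u + 4680 = 0  ⟹  u² + 15u + 36 = 0
u = −3 or u = −12, giving (−3, 15) and (−12, 8).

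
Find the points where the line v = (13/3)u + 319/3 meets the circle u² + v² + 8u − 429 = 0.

(−25, −2) and (−22, 11)

From the line, v = (319 + 13u)/3. Substituting:
178u² + 8366u + 97900 = 0  ⟹  u² + 47u + 550 = 0
u = −22 or u = −25, giving (−22, 11) and (−25, −2).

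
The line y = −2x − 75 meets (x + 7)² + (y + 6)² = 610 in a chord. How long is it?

From the line, y = −2x − 75. Substituting:
5x² + 290x + 4200 = 0  ⟹  x² + 58x + 840 = 0
x = −28 or x = −30, giving (−28, −19) and (−30, −15).
Chord length = distance between (−28, −19) and (−30, −15) = √20 = 2√5.

2√5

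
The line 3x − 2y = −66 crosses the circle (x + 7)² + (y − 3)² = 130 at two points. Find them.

From the line, y = (66 + 3x)/2. Substituting:
13x² + 416x + 3276 = 0  ⟹  x² + 32x + 252 = 0
x = −14 or x = −18, giving (−14, 12) and (−18, 6).

(−18, 6) and (−14, 12)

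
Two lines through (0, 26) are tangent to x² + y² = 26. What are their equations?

Let a tangent through (0, 26) have slope m. Its distance from (0, 0) must equal √26:
(0m − (−26))² = 26(m² + 1)
m² − 25 = 0, so m = 5 or m = −5.
Through (0, 26) these give 5x − y = −26 and 5x + y = 26.

5x − y = −26 and 5x + y = 26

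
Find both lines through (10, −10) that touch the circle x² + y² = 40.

A line y − (−10) = m(x − (10)) is tangent when its distance from (0, 0) is 2√10:
[m·(−10) − (10)]² = 40(m² + 1)
3m² + 10m + 3 = 0, so m = −1/3 or m = −3.
With m = −1/3: x + 3y = −20. With m = −3: 3x + y = 20.

x + 3y = −20 and 3x + y = 20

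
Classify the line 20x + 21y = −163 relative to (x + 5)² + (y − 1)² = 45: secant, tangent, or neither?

Substituting the line into the circle gives 841x² + 11770x + 25036 = 0.
Discriminant = (11770)² − 4·841·(25036) = 54311796 > 0.
Two real roots: the line is a secant.

secant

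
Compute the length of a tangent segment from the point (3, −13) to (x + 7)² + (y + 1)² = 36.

4√13

The centre is (−7, −1) and r = 6. The square of the distance from P to the centre is 100 + 144 = 244.
By the tangent–radius right angle, tangent length = √(|PO|² − r²) = √208 = 4√13.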